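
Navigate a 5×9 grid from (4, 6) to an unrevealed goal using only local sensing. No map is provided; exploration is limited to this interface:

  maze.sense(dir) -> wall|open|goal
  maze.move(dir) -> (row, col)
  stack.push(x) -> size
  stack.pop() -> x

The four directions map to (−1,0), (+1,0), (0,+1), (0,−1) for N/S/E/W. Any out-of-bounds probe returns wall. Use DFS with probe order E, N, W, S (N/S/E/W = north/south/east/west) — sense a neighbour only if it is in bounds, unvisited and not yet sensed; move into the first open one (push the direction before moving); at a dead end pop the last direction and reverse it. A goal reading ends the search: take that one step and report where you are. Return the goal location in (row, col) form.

Do: maze.sense[dir→east]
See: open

Do: stack.push[x→east]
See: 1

Do: maze.move[dir→east]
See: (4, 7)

Do: maze.sense[dir→east]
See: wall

Do: maze.sense[dir→north]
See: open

Do: stack.push[x→north]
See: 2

Do: maze.move[dir→north]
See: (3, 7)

Do: maze.sense[dir→east]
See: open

Do: stack.push[x→east]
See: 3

Do: maze.move[dir→east]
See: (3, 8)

Do: maze.sense[dir→north]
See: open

Do: stack.push[x→north]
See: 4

Do: maze.move[dir→north]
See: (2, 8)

Do: maze.sense[dir→north]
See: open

Do: stack.push[x→north]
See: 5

Do: maze.move[dir→north]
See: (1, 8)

Do: maze.sense[dir→north]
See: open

Do: stack.push[x→north]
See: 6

Do: maze.move[dir→north]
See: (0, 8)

Do: maze.sense[dir→west]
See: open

Do: stack.push[x→west]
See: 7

Do: maze.move[dir→west]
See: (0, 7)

Do: maze.sense[dir→west]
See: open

Do: stack.push[x→west]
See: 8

Do: maze.move[dir→west]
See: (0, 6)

Do: maze.sense[dir→west]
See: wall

Do: maze.sense[dir→south]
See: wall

Do: stack.pop[]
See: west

Do: maze.move[dir→east]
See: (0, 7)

Do: maze.sense[dir→south]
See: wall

Do: stack.pop[]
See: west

Do: maze.move[dir→east]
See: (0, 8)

Do: stack.pop[]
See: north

Do: maze.move[dir→south]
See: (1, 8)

Do: stack.pop[]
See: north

Do: maze.move[dir→south]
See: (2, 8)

Do: maze.sense[dir→west]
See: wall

Do: stack.pop[]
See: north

Do: maze.move[dir→south]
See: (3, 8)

Do: stack.pop[]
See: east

Do: maze.move[dir→west]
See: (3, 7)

Do: maze.sense[dir→west]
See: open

Do: stack.push[x→west]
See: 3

Do: maze.move[dir→west]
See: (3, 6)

Do: maze.sense[dir→north]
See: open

Do: stack.push[x→north]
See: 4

Do: maze.move[dir→north]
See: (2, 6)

Do: maze.sense[dir→west]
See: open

Do: stack.push[x→west]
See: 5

Do: maze.move[dir→west]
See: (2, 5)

Do: maze.sense[dir→north]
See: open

Do: stack.push[x→north]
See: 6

Do: maze.move[dir→north]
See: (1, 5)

Do: maze.sense[dir→west]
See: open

Do: stack.push[x→west]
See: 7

Do: maze.move[dir→west]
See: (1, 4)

Do: maze.sense[dir→north]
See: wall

Do: maze.sense[dir→west]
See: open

Do: stack.push[x→west]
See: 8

Do: maze.move[dir→west]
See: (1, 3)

Do: maze.sense[dir→north]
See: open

Do: stack.push[x→north]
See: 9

Do: maze.move[dir→north]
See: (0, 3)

Do: maze.sense[dir→west]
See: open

Do: stack.push[x→west]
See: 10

Do: maze.move[dir→west]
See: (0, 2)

Do: maze.sense[dir→west]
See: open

Do: stack.push[x→west]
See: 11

Do: maze.move[dir→west]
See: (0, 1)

Do: maze.sense[dir→west]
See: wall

Do: maze.sense[dir→south]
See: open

Do: stack.push[x→south]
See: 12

Do: maze.move[dir→south]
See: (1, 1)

Do: maze.sense[dir→east]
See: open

Do: stack.push[x→east]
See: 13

Do: maze.move[dir→east]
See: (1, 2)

Do: maze.sense[dir→south]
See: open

Do: stack.push[x→south]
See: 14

Do: maze.move[dir→south]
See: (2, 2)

Do: maze.sense[dir→east]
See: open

Do: stack.push[x→east]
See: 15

Do: maze.move[dir→east]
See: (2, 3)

Do: maze.sense[dir→east]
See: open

Do: stack.push[x→east]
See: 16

Do: maze.move[dir→east]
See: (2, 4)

Do: maze.sense[dir→south]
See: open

Do: stack.push[x→south]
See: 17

Do: maze.move[dir→south]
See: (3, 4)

Do: maze.sense[dir→east]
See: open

Do: stack.push[x→east]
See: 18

Do: maze.move[dir→east]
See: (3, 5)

Do: maze.sense[dir→south]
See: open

Do: stack.push[x→south]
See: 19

Do: maze.move[dir→south]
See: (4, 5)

Do: maze.sense[dir→west]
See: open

Do: stack.push[x→west]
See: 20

Do: maze.move[dir→west]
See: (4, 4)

Do: maze.sense[dir→west]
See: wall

Do: stack.pop[]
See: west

Do: maze.move[dir→east]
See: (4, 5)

Do: stack.pop[]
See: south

Do: maze.move[dir→north]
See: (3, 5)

Do: stack.pop[]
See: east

Do: maze.move[dir→west]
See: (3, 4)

Do: maze.sense[dir→west]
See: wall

Do: stack.pop[]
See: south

Do: maze.move[dir→north]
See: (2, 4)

Do: stack.pop[]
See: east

Do: maze.move[dir→west]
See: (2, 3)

Do: stack.pop[]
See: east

Do: maze.move[dir→west]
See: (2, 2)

Do: maze.sense[dir→west]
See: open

Do: stack.push[x→west]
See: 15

Do: maze.move[dir→west]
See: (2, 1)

Do: maze.sense[dir→west]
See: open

Do: stack.push[x→west]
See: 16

Do: maze.move[dir→west]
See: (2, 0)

Do: maze.sense[dir→north]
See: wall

Do: maze.sense[dir→south]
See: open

Do: stack.push[x→south]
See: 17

Do: maze.move[dir→south]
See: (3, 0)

Do: maze.sense[dir→east]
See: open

Do: stack.push[x→east]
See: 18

Do: maze.move[dir→east]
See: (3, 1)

Do: maze.sense[dir→east]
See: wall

Do: maze.sense[dir→south]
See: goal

Do: maze.move[dir→south]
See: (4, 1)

Answer: (4, 1)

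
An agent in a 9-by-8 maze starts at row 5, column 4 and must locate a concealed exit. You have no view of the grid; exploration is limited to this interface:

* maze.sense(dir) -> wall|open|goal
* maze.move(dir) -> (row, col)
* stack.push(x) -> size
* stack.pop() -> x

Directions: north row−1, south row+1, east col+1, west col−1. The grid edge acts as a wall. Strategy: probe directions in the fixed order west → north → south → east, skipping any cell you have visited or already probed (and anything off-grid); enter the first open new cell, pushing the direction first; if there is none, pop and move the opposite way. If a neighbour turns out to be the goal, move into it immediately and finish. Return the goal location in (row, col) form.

>>> maze.sense dir=west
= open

>>> stack.push x=west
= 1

>>> maze.move dir=west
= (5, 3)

>>> maze.sense dir=west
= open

>>> stack.push x=west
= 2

>>> maze.move dir=west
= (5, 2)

>>> maze.sense dir=west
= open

>>> stack.push x=west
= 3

>>> maze.move dir=west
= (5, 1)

>>> maze.sense dir=west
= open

>>> stack.push x=west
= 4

>>> maze.move dir=west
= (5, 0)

>>> maze.sense dir=north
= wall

>>> maze.sense dir=south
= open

>>> stack.push x=south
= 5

>>> maze.move dir=south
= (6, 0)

>>> maze.sense dir=south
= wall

>>> maze.sense dir=east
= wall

>>> stack.pop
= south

>>> maze.move dir=north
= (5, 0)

>>> stack.pop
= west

>>> maze.move dir=east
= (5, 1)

>>> maze.sense dir=north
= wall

>>> stack.pop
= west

>>> maze.move dir=east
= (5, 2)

>>> maze.sense dir=north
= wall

>>> maze.sense dir=south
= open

>>> stack.push x=south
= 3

>>> maze.move dir=south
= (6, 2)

>>> maze.sense dir=south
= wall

>>> maze.sense dir=east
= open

>>> stack.push x=east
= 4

>>> maze.move dir=east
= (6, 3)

>>> maze.sense dir=south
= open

>>> stack.push x=south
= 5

>>> maze.move dir=south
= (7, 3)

>>> maze.sense dir=south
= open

>>> stack.push x=south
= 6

>>> maze.move dir=south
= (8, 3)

>>> maze.sense dir=west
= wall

>>> maze.sense dir=east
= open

>>> stack.push x=east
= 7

>>> maze.move dir=east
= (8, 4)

>>> maze.sense dir=north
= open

>>> stack.push x=north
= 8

>>> maze.move dir=north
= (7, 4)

>>> maze.sense dir=north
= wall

>>> maze.sense dir=east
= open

>>> stack.push x=east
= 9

>>> maze.move dir=east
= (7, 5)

>>> maze.sense dir=north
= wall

>>> maze.sense dir=south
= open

>>> stack.push x=south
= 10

>>> maze.move dir=south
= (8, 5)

>>> maze.sense dir=east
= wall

>>> stack.pop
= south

>>> maze.move dir=north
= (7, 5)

>>> maze.sense dir=east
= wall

>>> stack.pop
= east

>>> maze.move dir=west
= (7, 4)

>>> stack.pop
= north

>>> maze.move dir=south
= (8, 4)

>>> stack.pop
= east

>>> maze.move dir=west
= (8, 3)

>>> stack.pop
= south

>>> maze.move dir=north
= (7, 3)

>>> stack.pop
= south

>>> maze.move dir=north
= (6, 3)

>>> stack.pop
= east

>>> maze.move dir=west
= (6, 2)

>>> stack.pop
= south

>>> maze.move dir=north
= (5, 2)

>>> stack.pop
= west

>>> maze.move dir=east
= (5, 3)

>>> maze.sense dir=north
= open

>>> stack.push x=north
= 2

>>> maze.move dir=north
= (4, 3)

>>> maze.sense dir=north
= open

>>> stack.push x=north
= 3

>>> maze.move dir=north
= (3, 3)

>>> maze.sense dir=west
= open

>>> stack.push x=west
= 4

>>> maze.move dir=west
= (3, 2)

>>> maze.sense dir=west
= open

>>> stack.push x=west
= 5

>>> maze.move dir=west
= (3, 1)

>>> maze.sense dir=west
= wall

>>> maze.sense dir=north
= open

>>> stack.push x=north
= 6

>>> maze.move dir=north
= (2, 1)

>>> maze.sense dir=west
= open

>>> stack.push x=west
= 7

>>> maze.move dir=west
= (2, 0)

>>> maze.sense dir=north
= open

>>> stack.push x=north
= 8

>>> maze.move dir=north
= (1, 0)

>>> maze.sense dir=north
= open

>>> stack.push x=north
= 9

>>> maze.move dir=north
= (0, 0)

>>> maze.sense dir=east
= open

>>> stack.push x=east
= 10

>>> maze.move dir=east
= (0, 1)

>>> maze.sense dir=south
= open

>>> stack.push x=south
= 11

>>> maze.move dir=south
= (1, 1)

>>> maze.sense dir=east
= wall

>>> stack.pop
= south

>>> maze.move dir=north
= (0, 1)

>>> maze.sense dir=east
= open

>>> stack.push x=east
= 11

>>> maze.move dir=east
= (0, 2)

>>> maze.sense dir=east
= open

>>> stack.push x=east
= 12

>>> maze.move dir=east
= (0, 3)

>>> maze.sense dir=south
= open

>>> stack.push x=south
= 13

>>> maze.move dir=south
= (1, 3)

>>> maze.sense dir=south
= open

>>> stack.push x=south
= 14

>>> maze.move dir=south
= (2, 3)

>>> maze.sense dir=west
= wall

>>> maze.sense dir=east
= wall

>>> stack.pop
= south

>>> maze.move dir=north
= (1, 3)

>>> maze.sense dir=east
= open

>>> stack.push x=east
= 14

>>> maze.move dir=east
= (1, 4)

>>> maze.sense dir=north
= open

>>> stack.push x=north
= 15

>>> maze.move dir=north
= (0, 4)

>>> maze.sense dir=east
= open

>>> stack.push x=east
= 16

>>> maze.move dir=east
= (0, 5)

>>> maze.sense dir=south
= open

>>> stack.push x=south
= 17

>>> maze.move dir=south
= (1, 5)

>>> maze.sense dir=south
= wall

>>> maze.sense dir=east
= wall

>>> stack.pop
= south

>>> maze.move dir=north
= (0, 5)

>>> maze.sense dir=east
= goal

>>> maze.move dir=east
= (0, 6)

Answer: (0, 6)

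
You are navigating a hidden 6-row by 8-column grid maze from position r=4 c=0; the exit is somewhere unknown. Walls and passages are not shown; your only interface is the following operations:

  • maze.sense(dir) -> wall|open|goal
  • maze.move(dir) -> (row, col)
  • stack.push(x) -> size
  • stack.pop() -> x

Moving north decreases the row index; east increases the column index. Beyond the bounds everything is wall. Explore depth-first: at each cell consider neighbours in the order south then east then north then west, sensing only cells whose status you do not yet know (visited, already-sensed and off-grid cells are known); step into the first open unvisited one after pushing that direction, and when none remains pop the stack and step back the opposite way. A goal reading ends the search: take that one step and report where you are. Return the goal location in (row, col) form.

;; 1. maze.sense(dir: south) ~> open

;; 2. stack.push(x: south) ~> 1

;; 3. maze.move(dir: south) ~> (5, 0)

;; 4. maze.sense(dir: east) ~> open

;; 5. stack.push(x: east) ~> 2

;; 6. maze.move(dir: east) ~> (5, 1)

;; 7. maze.sense(dir: east) ~> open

;; 8. stack.push(x: east) ~> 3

;; 9. maze.move(dir: east) ~> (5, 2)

;; 10. maze.sense(dir: east) ~> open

;; 11. stack.push(x: east) ~> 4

;; 12. maze.move(dir: east) ~> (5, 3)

;; 13. maze.sense(dir: east) ~> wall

;; 14. maze.sense(dir: north) ~> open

;; 15. stack.push(x: north) ~> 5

;; 16. maze.move(dir: north) ~> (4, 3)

;; 17. maze.sense(dir: east) ~> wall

;; 18. maze.sense(dir: north) ~> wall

;; 19. maze.sense(dir: west) ~> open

;; 20. stack.push(x: west) ~> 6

;; 21. maze.move(dir: west) ~> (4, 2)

;; 22. maze.sense(dir: north) ~> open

;; 23. stack.push(x: north) ~> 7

;; 24. maze.move(dir: north) ~> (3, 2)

;; 25. maze.sense(dir: north) ~> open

;; 26. stack.push(x: north) ~> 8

;; 27. maze.move(dir: north) ~> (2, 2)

;; 28. maze.sense(dir: east) ~> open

;; 29. stack.push(x: east) ~> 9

;; 30. maze.move(dir: east) ~> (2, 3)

;; 31. maze.sense(dir: east) ~> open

;; 32. stack.push(x: east) ~> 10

;; 33. maze.move(dir: east) ~> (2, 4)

;; 34. maze.sense(dir: south) ~> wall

;; 35. maze.sense(dir: east) ~> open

;; 36. stack.push(x: east) ~> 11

;; 37. maze.move(dir: east) ~> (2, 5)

;; 38. maze.sense(dir: south) ~> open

;; 39. stack.push(x: south) ~> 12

;; 40. maze.move(dir: south) ~> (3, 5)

;; 41. maze.sense(dir: south) ~> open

;; 42. stack.push(x: south) ~> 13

;; 43. maze.move(dir: south) ~> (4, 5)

;; 44. maze.sense(dir: south) ~> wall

;; 45. maze.sense(dir: east) ~> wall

;; 46. stack.pop() ~> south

;; 47. maze.move(dir: north) ~> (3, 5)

;; 48. maze.sense(dir: east) ~> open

;; 49. stack.push(x: east) ~> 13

;; 50. maze.move(dir: east) ~> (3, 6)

;; 51. maze.sense(dir: east) ~> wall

;; 52. maze.sense(dir: north) ~> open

;; 53. stack.push(x: north) ~> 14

;; 54. maze.move(dir: north) ~> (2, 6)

;; 55. maze.sense(dir: east) ~> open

;; 56. stack.push(x: east) ~> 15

;; 57. maze.move(dir: east) ~> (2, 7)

;; 58. maze.sense(dir: north) ~> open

;; 59. stack.push(x: north) ~> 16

;; 60. maze.move(dir: north) ~> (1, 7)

;; 61. maze.sense(dir: north) ~> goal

;; 62. maze.move(dir: north) ~> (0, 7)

Answer: (0, 7)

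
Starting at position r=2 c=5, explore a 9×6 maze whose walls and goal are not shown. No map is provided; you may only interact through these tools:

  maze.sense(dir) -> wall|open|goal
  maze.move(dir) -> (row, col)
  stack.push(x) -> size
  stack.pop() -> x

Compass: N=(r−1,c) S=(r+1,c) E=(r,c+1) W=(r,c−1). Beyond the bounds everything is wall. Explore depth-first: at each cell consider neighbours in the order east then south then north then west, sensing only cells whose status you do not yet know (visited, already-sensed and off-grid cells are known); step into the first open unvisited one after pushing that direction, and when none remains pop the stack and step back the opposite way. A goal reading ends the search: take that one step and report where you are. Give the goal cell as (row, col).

→ maze.sense(dir: south)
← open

→ stack.push(x: south)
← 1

→ maze.move(dir: south)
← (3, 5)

→ maze.sense(dir: south)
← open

→ stack.push(x: south)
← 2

→ maze.move(dir: south)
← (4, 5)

→ maze.sense(dir: south)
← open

→ stack.push(x: south)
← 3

→ maze.move(dir: south)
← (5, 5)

→ maze.sense(dir: south)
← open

→ stack.push(x: south)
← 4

→ maze.move(dir: south)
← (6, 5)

→ maze.sense(dir: south)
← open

→ stack.push(x: south)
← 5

→ maze.move(dir: south)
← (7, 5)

→ maze.sense(dir: south)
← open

→ stack.push(x: south)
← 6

→ maze.move(dir: south)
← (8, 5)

→ maze.sense(dir: west)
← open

→ stack.push(x: west)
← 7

→ maze.move(dir: west)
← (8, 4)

→ maze.sense(dir: north)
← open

→ stack.push(x: north)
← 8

→ maze.move(dir: north)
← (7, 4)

→ maze.sense(dir: north)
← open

→ stack.push(x: north)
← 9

→ maze.move(dir: north)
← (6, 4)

→ maze.sense(dir: north)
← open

→ stack.push(x: north)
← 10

→ maze.move(dir: north)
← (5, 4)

→ maze.sense(dir: north)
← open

→ stack.push(x: north)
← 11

→ maze.move(dir: north)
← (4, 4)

→ maze.sense(dir: north)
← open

→ stack.push(x: north)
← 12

→ maze.move(dir: north)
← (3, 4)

→ maze.sense(dir: north)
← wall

→ maze.sense(dir: west)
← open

→ stack.push(x: west)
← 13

→ maze.move(dir: west)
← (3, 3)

→ maze.sense(dir: south)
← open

→ stack.push(x: south)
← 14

→ maze.move(dir: south)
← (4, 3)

→ maze.sense(dir: south)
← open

→ stack.push(x: south)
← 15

→ maze.move(dir: south)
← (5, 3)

→ maze.sense(dir: south)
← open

→ stack.push(x: south)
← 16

→ maze.move(dir: south)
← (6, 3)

→ maze.sense(dir: south)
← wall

→ maze.sense(dir: west)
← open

→ stack.push(x: west)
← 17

→ maze.move(dir: west)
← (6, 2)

→ maze.sense(dir: south)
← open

→ stack.push(x: south)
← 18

→ maze.move(dir: south)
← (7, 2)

→ maze.sense(dir: south)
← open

→ stack.push(x: south)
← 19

→ maze.move(dir: south)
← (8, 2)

→ maze.sense(dir: east)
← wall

→ maze.sense(dir: west)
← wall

→ stack.pop()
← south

→ maze.move(dir: north)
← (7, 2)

→ maze.sense(dir: west)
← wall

→ stack.pop()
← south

→ maze.move(dir: north)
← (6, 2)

→ maze.sense(dir: north)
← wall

→ maze.sense(dir: west)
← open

→ stack.push(x: west)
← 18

→ maze.move(dir: west)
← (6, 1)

→ maze.sense(dir: north)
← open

→ stack.push(x: north)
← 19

→ maze.move(dir: north)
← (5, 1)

→ maze.sense(dir: north)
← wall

→ maze.sense(dir: west)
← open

→ stack.push(x: west)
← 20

→ maze.move(dir: west)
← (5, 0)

→ maze.sense(dir: south)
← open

→ stack.push(x: south)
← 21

→ maze.move(dir: south)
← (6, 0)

→ maze.sense(dir: south)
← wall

→ stack.pop()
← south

→ maze.move(dir: north)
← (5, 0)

→ maze.sense(dir: north)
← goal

→ maze.move(dir: north)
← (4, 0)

Answer: (4, 0)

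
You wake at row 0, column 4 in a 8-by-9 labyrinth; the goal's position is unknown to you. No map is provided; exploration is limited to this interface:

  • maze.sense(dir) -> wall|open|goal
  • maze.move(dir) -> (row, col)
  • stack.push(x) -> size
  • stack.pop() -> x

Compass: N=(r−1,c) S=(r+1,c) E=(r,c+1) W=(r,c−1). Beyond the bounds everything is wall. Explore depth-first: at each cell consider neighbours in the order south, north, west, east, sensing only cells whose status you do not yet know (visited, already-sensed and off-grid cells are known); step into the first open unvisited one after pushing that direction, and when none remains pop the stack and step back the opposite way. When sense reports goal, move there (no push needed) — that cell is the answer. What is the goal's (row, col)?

% maze.sense dir→south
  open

% stack.push x→south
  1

% maze.move dir→south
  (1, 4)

% maze.sense dir→south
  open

% stack.push x→south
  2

% maze.move dir→south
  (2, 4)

% maze.sense dir→south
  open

% stack.push x→south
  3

% maze.move dir→south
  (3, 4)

% maze.sense dir→south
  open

% stack.push x→south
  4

% maze.move dir→south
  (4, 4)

% maze.sense dir→south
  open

% stack.push x→south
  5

% maze.move dir→south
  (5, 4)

% maze.sense dir→south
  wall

% maze.sense dir→west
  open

% stack.push x→west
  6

% maze.move dir→west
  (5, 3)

% maze.sense dir→south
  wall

% maze.sense dir→north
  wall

% maze.sense dir→west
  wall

% stack.pop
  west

% maze.move dir→east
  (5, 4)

% maze.sense dir→east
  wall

% stack.pop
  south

% maze.move dir→north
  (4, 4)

% maze.sense dir→east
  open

% stack.push x→east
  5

% maze.move dir→east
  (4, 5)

% maze.sense dir→north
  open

% stack.push x→north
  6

% maze.move dir→north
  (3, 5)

% maze.sense dir→north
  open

% stack.push x→north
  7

% maze.move dir→north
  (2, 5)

% maze.sense dir→north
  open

% stack.push x→north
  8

% maze.move dir→north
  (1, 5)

% maze.sense dir→north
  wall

% maze.sense dir→east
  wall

% stack.pop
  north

% maze.move dir→south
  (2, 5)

% maze.sense dir→east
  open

% stack.push x→east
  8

% maze.move dir→east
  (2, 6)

% maze.sense dir→south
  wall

% maze.sense dir→east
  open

% stack.push x→east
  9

% maze.move dir→east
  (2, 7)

% maze.sense dir→south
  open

% stack.push x→south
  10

% maze.move dir→south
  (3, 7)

% maze.sense dir→south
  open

% stack.push x→south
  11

% maze.move dir→south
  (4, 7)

% maze.sense dir→south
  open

% stack.push x→south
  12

% maze.move dir→south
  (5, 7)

% maze.sense dir→south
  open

% stack.push x→south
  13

% maze.move dir→south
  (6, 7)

% maze.sense dir→south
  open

% stack.push x→south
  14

% maze.move dir→south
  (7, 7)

% maze.sense dir→west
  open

% stack.push x→west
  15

% maze.move dir→west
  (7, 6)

% maze.sense dir→north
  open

% stack.push x→north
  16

% maze.move dir→north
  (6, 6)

% maze.sense dir→north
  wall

% maze.sense dir→west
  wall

% stack.pop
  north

% maze.move dir→south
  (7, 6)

% maze.sense dir→west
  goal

% maze.move dir→west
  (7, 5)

Answer: (7, 5)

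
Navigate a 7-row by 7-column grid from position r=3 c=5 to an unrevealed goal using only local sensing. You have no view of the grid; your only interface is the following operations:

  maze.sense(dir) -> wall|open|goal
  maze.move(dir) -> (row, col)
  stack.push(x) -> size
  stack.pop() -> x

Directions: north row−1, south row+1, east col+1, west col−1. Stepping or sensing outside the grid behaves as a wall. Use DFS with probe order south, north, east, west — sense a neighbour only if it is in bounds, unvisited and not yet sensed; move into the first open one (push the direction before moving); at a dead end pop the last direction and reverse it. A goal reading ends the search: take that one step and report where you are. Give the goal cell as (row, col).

Using sense(dir: south), and get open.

Using push(x: south), which returns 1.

Now I run move(dir: south), yielding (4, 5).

I use sense(dir: south), and see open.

Then push(x: south), which returns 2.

Now I run move(dir: south), and get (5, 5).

I invoke sense(dir: south), which returns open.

Now I run push(x: south), which returns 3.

I invoke move(dir: south), — result: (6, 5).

Next I call sense(dir: east), and see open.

Now I run push(x: east), and get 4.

Using move(dir: east), → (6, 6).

Next I call sense(dir: north), → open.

Invoking push(x: north), giving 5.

I invoke move(dir: north), → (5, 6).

Then sense(dir: north), and get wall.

I run pop, which returns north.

Now I run move(dir: south), giving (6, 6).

Next I call pop(), → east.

Now I run move(dir: west), giving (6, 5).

Invoking sense(dir: west), and get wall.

I try pop(), yielding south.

Next I call move(dir: north), and observe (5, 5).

Invoking sense(dir: west), which returns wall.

I invoke pop(), yielding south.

Now I run move(dir: north), → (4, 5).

Now I run sense(dir: west), — result: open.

I call push(x: west), yielding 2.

I try move(dir: west), yielding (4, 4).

Next I call sense(dir: north), → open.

I call push(x: north), and observe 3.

I use move(dir: north), giving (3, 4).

I call sense(dir: north), : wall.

Invoking sense(dir: west), and see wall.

Using pop(), and get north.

Calling move(dir: south), : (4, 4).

I try sense(dir: west), and see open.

Now I run push(x: west), giving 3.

Using move(dir: west), and observe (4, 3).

Invoking sense(dir: south), giving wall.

Using sense(dir: west), : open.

I call push(x: west), and get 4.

Then move(dir: west), and get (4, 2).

I try sense(dir: south), : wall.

Then sense(dir: north), — result: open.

Then push(x: north), and get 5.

Calling move(dir: north), giving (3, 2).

Invoking sense(dir: north), and get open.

Then push(x: north), which returns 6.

Using move(dir: north), — result: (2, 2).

Next I call sense(dir: north), giving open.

I use push(x: north), which returns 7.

I use move(dir: north), giving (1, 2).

Now I run sense(dir: north), → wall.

I call sense(dir: east), and observe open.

Then push(x: east), and get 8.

I invoke move(dir: east), → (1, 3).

Now I run sense(dir: south), which returns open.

I invoke push(x: south), and observe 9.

Calling move(dir: south), and get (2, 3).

Now I run pop(), : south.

Next I call move(dir: north), which returns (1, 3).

Calling sense(dir: north), yielding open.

I use push(x: north), giving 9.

I run move(dir: north), : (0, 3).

Now I run sense(dir: east), which returns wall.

Using pop, giving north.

I run move(dir: south), and observe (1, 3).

I call sense(dir: east), : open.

Using push(x: east), giving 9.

I use move(dir: east), which returns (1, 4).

Now I run sense(dir: east), yielding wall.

Then pop(), and see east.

I use move(dir: west), and get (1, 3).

I call pop(), and get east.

Invoking move(dir: west), giving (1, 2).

Now I run sense(dir: west), and get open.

I try push(x: west), → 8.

Calling move(dir: west), : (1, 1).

I try sense(dir: south), — result: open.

Invoking push(x: south), and observe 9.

Using move(dir: south), which returns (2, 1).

Invoking sense(dir: south), and get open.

Calling push(x: south), and observe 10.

Calling move(dir: south), → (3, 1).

I call sense(dir: south), and get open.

Calling push(x: south), yielding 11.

I use move(dir: south), → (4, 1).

I invoke sense(dir: south), — result: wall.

Next I call sense(dir: west), and see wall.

Using pop(), giving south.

Next I call move(dir: north), → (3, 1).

Invoking sense(dir: west), and observe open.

Then push(x: west), giving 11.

I run move(dir: west), — result: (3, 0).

Next I call sense(dir: north), which returns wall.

Next I call pop(), which returns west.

Using move(dir: east), and observe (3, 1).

Next I call pop(), and see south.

I run move(dir: north), → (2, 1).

I invoke pop(), which returns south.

Using move(dir: north), yielding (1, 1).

I call sense(dir: north), and get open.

I invoke push(x: north), giving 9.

I use move(dir: north), which returns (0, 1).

I use sense(dir: west), yielding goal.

I use move(dir: west), and get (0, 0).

Answer: (0, 0)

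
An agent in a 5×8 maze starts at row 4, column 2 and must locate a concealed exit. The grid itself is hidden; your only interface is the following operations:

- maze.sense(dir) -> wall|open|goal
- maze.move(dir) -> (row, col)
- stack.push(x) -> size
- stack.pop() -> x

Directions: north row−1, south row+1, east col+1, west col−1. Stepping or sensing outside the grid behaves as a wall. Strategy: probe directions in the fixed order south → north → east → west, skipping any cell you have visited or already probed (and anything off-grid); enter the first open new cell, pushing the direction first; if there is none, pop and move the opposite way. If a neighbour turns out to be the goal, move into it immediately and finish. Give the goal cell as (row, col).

> sense north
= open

> push north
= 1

> move north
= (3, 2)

> sense north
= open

> push north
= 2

> move north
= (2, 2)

> sense north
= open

> push north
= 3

> move north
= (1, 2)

> sense north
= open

> push north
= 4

> move north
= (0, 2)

> sense east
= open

> push east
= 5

> move east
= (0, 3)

> sense south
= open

> push south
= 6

> move south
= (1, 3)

> sense south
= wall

> sense east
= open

> push east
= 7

> move east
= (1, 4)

> sense south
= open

> push south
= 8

> move south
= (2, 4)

> sense south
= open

> push south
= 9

> move south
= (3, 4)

> sense south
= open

> push south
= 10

> move south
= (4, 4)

> sense east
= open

> push east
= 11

> move east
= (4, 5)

> sense north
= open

> push north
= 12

> move north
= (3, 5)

> sense north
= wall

> sense east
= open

> push east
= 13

> move east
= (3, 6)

> sense south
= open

> push south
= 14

> move south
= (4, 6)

> sense east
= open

> push east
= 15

> move east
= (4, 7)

> sense north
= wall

> pop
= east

> move west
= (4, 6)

> pop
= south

> move north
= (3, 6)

> sense north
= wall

> pop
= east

> move west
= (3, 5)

> pop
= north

> move south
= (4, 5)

> pop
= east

> move west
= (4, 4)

> sense west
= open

> push west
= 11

> move west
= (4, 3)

> sense north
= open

> push north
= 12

> move north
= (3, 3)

> pop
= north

> move south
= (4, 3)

> pop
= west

> move east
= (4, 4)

> pop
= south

> move north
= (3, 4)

> pop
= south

> move north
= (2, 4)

> pop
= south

> move north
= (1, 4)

> sense north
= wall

> sense east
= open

> push east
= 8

> move east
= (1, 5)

> sense north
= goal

> move north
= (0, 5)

Answer: (0, 5)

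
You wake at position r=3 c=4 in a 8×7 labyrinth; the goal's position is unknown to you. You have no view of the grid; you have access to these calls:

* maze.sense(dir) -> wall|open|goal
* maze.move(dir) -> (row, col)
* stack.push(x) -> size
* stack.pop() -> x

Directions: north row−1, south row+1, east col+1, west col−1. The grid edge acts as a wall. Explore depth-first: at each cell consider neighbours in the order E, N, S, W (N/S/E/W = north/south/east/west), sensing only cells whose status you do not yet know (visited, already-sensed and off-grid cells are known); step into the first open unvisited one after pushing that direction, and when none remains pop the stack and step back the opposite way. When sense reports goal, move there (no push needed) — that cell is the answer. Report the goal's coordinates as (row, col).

~$ sense dir: east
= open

~$ push x: east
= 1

~$ move dir: east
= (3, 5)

~$ sense dir: east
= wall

~$ sense dir: north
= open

~$ push x: north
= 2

~$ move dir: north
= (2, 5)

~$ sense dir: east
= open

~$ push x: east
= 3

~$ move dir: east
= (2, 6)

~$ sense dir: north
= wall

~$ pop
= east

~$ move dir: west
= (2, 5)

~$ sense dir: north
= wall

~$ sense dir: west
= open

~$ push x: west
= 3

~$ move dir: west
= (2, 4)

~$ sense dir: north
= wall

~$ sense dir: west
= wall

~$ pop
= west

~$ move dir: east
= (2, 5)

~$ pop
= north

~$ move dir: south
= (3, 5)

~$ sense dir: south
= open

~$ push x: south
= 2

~$ move dir: south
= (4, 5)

~$ sense dir: east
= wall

~$ sense dir: south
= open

~$ push x: south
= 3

~$ move dir: south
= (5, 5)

~$ sense dir: east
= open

~$ push x: east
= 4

~$ move dir: east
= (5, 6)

~$ sense dir: south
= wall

~$ pop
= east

~$ move dir: west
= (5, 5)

~$ sense dir: south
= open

~$ push x: south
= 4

~$ move dir: south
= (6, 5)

~$ sense dir: south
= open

~$ push x: south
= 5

~$ move dir: south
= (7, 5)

~$ sense dir: east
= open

~$ push x: east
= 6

~$ move dir: east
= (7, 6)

~$ pop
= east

~$ move dir: west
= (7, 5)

~$ sense dir: west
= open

~$ push x: west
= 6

~$ move dir: west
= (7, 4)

~$ sense dir: north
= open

~$ push x: north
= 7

~$ move dir: north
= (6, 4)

~$ sense dir: north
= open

~$ push x: north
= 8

~$ move dir: north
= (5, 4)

~$ sense dir: north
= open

~$ push x: north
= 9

~$ move dir: north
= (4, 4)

~$ sense dir: west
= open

~$ push x: west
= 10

~$ move dir: west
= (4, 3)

~$ sense dir: north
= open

~$ push x: north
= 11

~$ move dir: north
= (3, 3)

~$ sense dir: west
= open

~$ push x: west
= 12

~$ move dir: west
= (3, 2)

~$ sense dir: north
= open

~$ push x: north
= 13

~$ move dir: north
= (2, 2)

~$ sense dir: north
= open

~$ push x: north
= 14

~$ move dir: north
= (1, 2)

~$ sense dir: east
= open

~$ push x: east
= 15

~$ move dir: east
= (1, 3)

~$ sense dir: north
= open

~$ push x: north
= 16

~$ move dir: north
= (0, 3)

~$ sense dir: east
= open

~$ push x: east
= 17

~$ move dir: east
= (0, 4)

~$ sense dir: east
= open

~$ push x: east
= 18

~$ move dir: east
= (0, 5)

~$ sense dir: east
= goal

~$ move dir: east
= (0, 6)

Answer: (0, 6)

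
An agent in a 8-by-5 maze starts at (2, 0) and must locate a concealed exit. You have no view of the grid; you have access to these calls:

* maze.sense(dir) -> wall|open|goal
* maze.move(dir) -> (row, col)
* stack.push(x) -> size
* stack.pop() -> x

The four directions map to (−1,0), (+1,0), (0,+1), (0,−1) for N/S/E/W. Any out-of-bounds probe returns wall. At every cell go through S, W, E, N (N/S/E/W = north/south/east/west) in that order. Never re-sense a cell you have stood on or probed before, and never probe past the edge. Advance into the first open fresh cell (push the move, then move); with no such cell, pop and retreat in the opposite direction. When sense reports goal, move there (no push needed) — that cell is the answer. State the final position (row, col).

Using maze.sense(dir→south), which returns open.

I call stack.push(x→south), : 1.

I run maze.move(dir→south), and observe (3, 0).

Next I call maze.sense(dir→south), → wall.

Then maze.sense(dir→east), and get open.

I call stack.push(x→east), yielding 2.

I call maze.move(dir→east), and see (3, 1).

Now I run maze.sense(dir→south), yielding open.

I use stack.push(x→south), which returns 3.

Now I run maze.move(dir→south), — result: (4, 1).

I call maze.sense(dir→south), → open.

Using stack.push(x→south), → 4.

Invoking maze.move(dir→south), giving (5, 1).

Calling maze.sense(dir→south), and observe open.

I run stack.push(x→south), and observe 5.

Next I call maze.move(dir→south), : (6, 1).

Next I call maze.sense(dir→south), and see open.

I call stack.push(x→south), and observe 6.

Calling maze.move(dir→south), : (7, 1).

I use maze.sense(dir→west), and see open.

Now I run stack.push(x→west), and observe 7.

Using maze.move(dir→west), which returns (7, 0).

Invoking maze.sense(dir→north), — result: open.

Next I call stack.push(x→north), : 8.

I invoke maze.move(dir→north), → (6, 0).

Calling maze.sense(dir→north), giving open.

I run stack.push(x→north), which returns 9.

I call maze.move(dir→north), : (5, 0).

I try stack.pop, → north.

I call maze.move(dir→south), → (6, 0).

Using stack.pop(), which returns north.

I call maze.move(dir→south), : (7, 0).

Then stack.pop(), which returns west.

Invoking maze.move(dir→east), and observe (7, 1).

I use maze.sense(dir→east), — result: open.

Then stack.push(x→east), and see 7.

I use maze.move(dir→east), which returns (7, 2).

I try maze.sense(dir→east), and observe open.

I try stack.push(x→east), which returns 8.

I run maze.move(dir→east), yielding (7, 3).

Using maze.sense(dir→east), → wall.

I use maze.sense(dir→north), and see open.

Next I call stack.push(x→north), → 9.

Now I run maze.move(dir→north), : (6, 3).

I run maze.sense(dir→west), yielding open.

Then stack.push(x→west), and see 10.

Invoking maze.move(dir→west), giving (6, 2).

I invoke maze.sense(dir→north), and observe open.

I try stack.push(x→north), and observe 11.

I run maze.move(dir→north), yielding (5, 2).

I use maze.sense(dir→east), and see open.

Invoking stack.push(x→east), giving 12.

I try maze.move(dir→east), which returns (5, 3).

Using maze.sense(dir→east), — result: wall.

Invoking maze.sense(dir→north), and get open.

Invoking stack.push(x→north), and see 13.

I use maze.move(dir→north), and observe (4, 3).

Invoking maze.sense(dir→west), : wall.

I use maze.sense(dir→east), yielding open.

Invoking stack.push(x→east), : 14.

Using maze.move(dir→east), which returns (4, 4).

I try maze.sense(dir→north), : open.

Using stack.push(x→north), — result: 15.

Then maze.move(dir→north), and get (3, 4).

I run maze.sense(dir→west), and get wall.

I use maze.sense(dir→north), which returns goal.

I call maze.move(dir→north), : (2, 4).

Answer: (2, 4)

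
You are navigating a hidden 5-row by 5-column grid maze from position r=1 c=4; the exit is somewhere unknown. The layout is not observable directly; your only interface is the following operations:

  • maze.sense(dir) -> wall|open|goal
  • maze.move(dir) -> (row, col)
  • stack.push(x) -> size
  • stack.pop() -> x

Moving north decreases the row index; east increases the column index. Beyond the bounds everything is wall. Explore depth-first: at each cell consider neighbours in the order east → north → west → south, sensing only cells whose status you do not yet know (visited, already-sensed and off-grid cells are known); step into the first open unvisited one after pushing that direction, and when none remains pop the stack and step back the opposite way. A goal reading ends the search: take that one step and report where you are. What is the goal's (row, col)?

Using maze.sense with dir=north, and get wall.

I use maze.sense with dir=west, and observe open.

Then stack.push with x=west, → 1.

I use maze.move with dir=west, giving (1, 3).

Calling maze.sense with dir=north, giving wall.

Then maze.sense with dir=west, and get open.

Now I run stack.push with x=west, and observe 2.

Next I call maze.move with dir=west, : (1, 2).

I use maze.sense with dir=north, — result: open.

Now I run stack.push with x=north, and get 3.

Next I call maze.move with dir=north, and get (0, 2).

I call maze.sense with dir=west, and see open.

Then stack.push with x=west, and observe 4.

Then maze.move with dir=west, → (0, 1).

Using maze.sense with dir=west, : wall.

I call maze.sense with dir=south, which returns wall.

I call stack.pop(), giving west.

I use maze.move with dir=east, : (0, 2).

Now I run stack.pop, and observe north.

Then maze.move with dir=south, : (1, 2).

Invoking maze.sense with dir=south, giving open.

I try stack.push with x=south, and get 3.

I run maze.move with dir=south, and observe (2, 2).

Calling maze.sense with dir=east, and see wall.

Using maze.sense with dir=west, and observe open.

Using stack.push with x=west, giving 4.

Using maze.move with dir=west, and get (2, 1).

Then maze.sense with dir=west, and see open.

I call stack.push with x=west, → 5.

I run maze.move with dir=west, — result: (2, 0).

Invoking maze.sense with dir=north, which returns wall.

Then maze.sense with dir=south, and see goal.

Next I call maze.move with dir=south, — result: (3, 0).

Answer: (3, 0)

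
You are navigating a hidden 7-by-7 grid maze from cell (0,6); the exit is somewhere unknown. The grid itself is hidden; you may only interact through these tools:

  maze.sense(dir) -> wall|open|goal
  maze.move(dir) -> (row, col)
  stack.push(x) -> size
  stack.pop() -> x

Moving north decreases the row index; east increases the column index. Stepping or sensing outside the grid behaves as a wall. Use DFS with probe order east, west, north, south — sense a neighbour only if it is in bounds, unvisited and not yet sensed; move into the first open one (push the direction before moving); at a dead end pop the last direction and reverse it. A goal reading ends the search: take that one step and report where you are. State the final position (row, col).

>> sense(dir: west)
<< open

>> push(x: west)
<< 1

>> move(dir: west)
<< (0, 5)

>> sense(dir: west)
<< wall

>> sense(dir: south)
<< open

>> push(x: south)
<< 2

>> move(dir: south)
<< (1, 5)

>> sense(dir: east)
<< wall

>> sense(dir: west)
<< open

>> push(x: west)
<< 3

>> move(dir: west)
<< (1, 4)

>> sense(dir: west)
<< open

>> push(x: west)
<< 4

>> move(dir: west)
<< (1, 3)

>> sense(dir: west)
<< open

>> push(x: west)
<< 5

>> move(dir: west)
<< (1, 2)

>> sense(dir: west)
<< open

>> push(x: west)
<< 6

>> move(dir: west)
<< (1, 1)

>> sense(dir: west)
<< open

>> push(x: west)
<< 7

>> move(dir: west)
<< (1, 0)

>> sense(dir: north)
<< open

>> push(x: north)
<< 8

>> move(dir: north)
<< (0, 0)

>> sense(dir: east)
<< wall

>> pop()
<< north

>> move(dir: south)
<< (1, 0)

>> sense(dir: south)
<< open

>> push(x: south)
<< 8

>> move(dir: south)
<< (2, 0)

>> sense(dir: east)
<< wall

>> sense(dir: south)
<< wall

>> pop()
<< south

>> move(dir: north)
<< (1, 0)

>> pop()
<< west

>> move(dir: east)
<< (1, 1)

>> pop()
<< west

>> move(dir: east)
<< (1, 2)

>> sense(dir: north)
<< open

>> push(x: north)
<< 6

>> move(dir: north)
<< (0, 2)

>> sense(dir: east)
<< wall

>> pop()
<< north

>> move(dir: south)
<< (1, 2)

>> sense(dir: south)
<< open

>> push(x: south)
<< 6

>> move(dir: south)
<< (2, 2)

>> sense(dir: east)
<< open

>> push(x: east)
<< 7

>> move(dir: east)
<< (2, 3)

>> sense(dir: east)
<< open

>> push(x: east)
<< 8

>> move(dir: east)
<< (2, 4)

>> sense(dir: east)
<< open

>> push(x: east)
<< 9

>> move(dir: east)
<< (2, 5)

>> sense(dir: east)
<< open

>> push(x: east)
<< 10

>> move(dir: east)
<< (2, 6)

>> sense(dir: south)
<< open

>> push(x: south)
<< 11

>> move(dir: south)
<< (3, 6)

>> sense(dir: west)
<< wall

>> sense(dir: south)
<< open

>> push(x: south)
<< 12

>> move(dir: south)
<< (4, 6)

>> sense(dir: west)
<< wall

>> sense(dir: south)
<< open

>> push(x: south)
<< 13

>> move(dir: south)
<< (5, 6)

>> sense(dir: west)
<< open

>> push(x: west)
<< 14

>> move(dir: west)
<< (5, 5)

>> sense(dir: west)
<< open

>> push(x: west)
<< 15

>> move(dir: west)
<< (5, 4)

>> sense(dir: west)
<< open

>> push(x: west)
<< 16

>> move(dir: west)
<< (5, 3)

>> sense(dir: west)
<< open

>> push(x: west)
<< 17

>> move(dir: west)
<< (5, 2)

>> sense(dir: west)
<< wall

>> sense(dir: north)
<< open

>> push(x: north)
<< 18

>> move(dir: north)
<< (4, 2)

>> sense(dir: east)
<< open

>> push(x: east)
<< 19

>> move(dir: east)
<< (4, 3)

>> sense(dir: east)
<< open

>> push(x: east)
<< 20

>> move(dir: east)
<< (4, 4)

>> sense(dir: north)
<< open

>> push(x: north)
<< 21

>> move(dir: north)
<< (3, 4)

>> sense(dir: west)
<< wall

>> pop()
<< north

>> move(dir: south)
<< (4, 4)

>> pop()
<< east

>> move(dir: west)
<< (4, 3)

>> pop()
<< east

>> move(dir: west)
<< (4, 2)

>> sense(dir: west)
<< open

>> push(x: west)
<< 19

>> move(dir: west)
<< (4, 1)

>> sense(dir: west)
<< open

>> push(x: west)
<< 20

>> move(dir: west)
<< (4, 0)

>> sense(dir: south)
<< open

>> push(x: south)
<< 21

>> move(dir: south)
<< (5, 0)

>> sense(dir: south)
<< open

>> push(x: south)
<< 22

>> move(dir: south)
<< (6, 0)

>> sense(dir: east)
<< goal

>> move(dir: east)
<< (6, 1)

Answer: (6, 1)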